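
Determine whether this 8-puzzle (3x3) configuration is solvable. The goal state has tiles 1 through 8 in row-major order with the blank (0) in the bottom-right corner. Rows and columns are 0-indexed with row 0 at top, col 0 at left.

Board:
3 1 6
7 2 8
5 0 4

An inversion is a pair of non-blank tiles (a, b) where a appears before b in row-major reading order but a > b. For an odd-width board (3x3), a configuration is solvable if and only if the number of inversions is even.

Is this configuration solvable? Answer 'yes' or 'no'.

Answer: no

Derivation:
Inversions (pairs i<j in row-major order where tile[i] > tile[j] > 0): 11
11 is odd, so the puzzle is not solvable.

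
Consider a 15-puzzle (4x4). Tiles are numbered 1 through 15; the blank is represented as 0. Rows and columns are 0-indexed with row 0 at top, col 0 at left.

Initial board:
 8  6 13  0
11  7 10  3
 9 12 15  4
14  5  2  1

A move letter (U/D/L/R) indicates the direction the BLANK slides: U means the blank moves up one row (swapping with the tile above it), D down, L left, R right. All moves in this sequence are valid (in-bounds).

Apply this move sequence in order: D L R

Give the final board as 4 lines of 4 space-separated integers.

Answer:  8  6 13  3
11  7 10  0
 9 12 15  4
14  5  2  1

Derivation:
After move 1 (D):
 8  6 13  3
11  7 10  0
 9 12 15  4
14  5  2  1

After move 2 (L):
 8  6 13  3
11  7  0 10
 9 12 15  4
14  5  2  1

After move 3 (R):
 8  6 13  3
11  7 10  0
 9 12 15  4
14  5  2  1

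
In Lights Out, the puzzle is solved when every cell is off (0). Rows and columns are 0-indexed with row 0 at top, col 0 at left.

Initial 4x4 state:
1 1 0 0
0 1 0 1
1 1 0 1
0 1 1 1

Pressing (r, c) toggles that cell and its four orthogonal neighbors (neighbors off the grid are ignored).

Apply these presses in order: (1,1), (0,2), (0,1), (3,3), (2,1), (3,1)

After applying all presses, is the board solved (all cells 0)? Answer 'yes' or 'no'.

After press 1 at (1,1):
1 0 0 0
1 0 1 1
1 0 0 1
0 1 1 1

After press 2 at (0,2):
1 1 1 1
1 0 0 1
1 0 0 1
0 1 1 1

After press 3 at (0,1):
0 0 0 1
1 1 0 1
1 0 0 1
0 1 1 1

After press 4 at (3,3):
0 0 0 1
1 1 0 1
1 0 0 0
0 1 0 0

After press 5 at (2,1):
0 0 0 1
1 0 0 1
0 1 1 0
0 0 0 0

After press 6 at (3,1):
0 0 0 1
1 0 0 1
0 0 1 0
1 1 1 0

Lights still on: 7

Answer: no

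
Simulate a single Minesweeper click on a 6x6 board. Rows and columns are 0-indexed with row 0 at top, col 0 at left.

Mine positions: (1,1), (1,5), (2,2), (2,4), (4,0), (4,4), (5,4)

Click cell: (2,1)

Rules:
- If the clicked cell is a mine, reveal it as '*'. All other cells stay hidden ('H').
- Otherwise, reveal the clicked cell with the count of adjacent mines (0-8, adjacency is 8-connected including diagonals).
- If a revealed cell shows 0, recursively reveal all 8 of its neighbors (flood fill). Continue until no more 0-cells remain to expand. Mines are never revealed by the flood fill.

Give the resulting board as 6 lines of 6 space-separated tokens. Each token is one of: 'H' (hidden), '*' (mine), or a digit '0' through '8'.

H H H H H H
H H H H H H
H 2 H H H H
H H H H H H
H H H H H H
H H H H H H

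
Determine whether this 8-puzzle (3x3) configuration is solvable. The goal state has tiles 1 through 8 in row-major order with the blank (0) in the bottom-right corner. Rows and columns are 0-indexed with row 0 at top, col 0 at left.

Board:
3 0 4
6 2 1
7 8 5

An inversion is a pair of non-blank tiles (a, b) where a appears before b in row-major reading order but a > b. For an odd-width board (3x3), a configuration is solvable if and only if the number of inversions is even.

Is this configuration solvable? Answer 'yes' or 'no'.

Answer: yes

Derivation:
Inversions (pairs i<j in row-major order where tile[i] > tile[j] > 0): 10
10 is even, so the puzzle is solvable.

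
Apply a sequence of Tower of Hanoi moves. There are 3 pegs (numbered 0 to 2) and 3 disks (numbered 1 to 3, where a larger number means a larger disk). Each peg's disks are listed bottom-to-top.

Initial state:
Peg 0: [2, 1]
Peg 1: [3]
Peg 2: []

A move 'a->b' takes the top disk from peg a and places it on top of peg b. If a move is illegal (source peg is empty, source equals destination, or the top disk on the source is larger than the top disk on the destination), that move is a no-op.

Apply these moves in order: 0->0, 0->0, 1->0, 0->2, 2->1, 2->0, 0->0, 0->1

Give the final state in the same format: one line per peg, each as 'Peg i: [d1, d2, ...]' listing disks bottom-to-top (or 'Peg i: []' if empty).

After move 1 (0->0):
Peg 0: [2, 1]
Peg 1: [3]
Peg 2: []

After move 2 (0->0):
Peg 0: [2, 1]
Peg 1: [3]
Peg 2: []

After move 3 (1->0):
Peg 0: [2, 1]
Peg 1: [3]
Peg 2: []

After move 4 (0->2):
Peg 0: [2]
Peg 1: [3]
Peg 2: [1]

After move 5 (2->1):
Peg 0: [2]
Peg 1: [3, 1]
Peg 2: []

After move 6 (2->0):
Peg 0: [2]
Peg 1: [3, 1]
Peg 2: []

After move 7 (0->0):
Peg 0: [2]
Peg 1: [3, 1]
Peg 2: []

After move 8 (0->1):
Peg 0: [2]
Peg 1: [3, 1]
Peg 2: []

Answer: Peg 0: [2]
Peg 1: [3, 1]
Peg 2: []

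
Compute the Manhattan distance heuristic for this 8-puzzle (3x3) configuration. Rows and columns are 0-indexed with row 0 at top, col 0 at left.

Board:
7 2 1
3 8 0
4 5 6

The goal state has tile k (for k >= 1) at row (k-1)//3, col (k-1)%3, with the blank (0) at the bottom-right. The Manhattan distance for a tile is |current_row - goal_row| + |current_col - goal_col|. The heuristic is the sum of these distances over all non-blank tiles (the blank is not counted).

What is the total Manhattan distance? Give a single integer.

Answer: 11

Derivation:
Tile 7: at (0,0), goal (2,0), distance |0-2|+|0-0| = 2
Tile 2: at (0,1), goal (0,1), distance |0-0|+|1-1| = 0
Tile 1: at (0,2), goal (0,0), distance |0-0|+|2-0| = 2
Tile 3: at (1,0), goal (0,2), distance |1-0|+|0-2| = 3
Tile 8: at (1,1), goal (2,1), distance |1-2|+|1-1| = 1
Tile 4: at (2,0), goal (1,0), distance |2-1|+|0-0| = 1
Tile 5: at (2,1), goal (1,1), distance |2-1|+|1-1| = 1
Tile 6: at (2,2), goal (1,2), distance |2-1|+|2-2| = 1
Sum: 2 + 0 + 2 + 3 + 1 + 1 + 1 + 1 = 11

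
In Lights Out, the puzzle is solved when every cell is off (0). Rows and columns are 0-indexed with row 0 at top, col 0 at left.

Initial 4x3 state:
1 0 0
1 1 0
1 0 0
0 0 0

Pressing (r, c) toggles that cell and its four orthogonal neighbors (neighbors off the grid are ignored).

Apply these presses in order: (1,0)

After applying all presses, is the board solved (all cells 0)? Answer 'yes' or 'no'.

Answer: yes

Derivation:
After press 1 at (1,0):
0 0 0
0 0 0
0 0 0
0 0 0

Lights still on: 0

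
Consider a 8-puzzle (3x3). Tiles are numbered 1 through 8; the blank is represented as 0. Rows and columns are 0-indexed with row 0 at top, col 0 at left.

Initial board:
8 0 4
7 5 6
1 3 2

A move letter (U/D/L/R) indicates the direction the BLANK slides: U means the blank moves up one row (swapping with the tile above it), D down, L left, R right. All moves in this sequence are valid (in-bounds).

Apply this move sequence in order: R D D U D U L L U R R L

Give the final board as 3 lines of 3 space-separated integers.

After move 1 (R):
8 4 0
7 5 6
1 3 2

After move 2 (D):
8 4 6
7 5 0
1 3 2

After move 3 (D):
8 4 6
7 5 2
1 3 0

After move 4 (U):
8 4 6
7 5 0
1 3 2

After move 5 (D):
8 4 6
7 5 2
1 3 0

After move 6 (U):
8 4 6
7 5 0
1 3 2

After move 7 (L):
8 4 6
7 0 5
1 3 2

After move 8 (L):
8 4 6
0 7 5
1 3 2

After move 9 (U):
0 4 6
8 7 5
1 3 2

After move 10 (R):
4 0 6
8 7 5
1 3 2

After move 11 (R):
4 6 0
8 7 5
1 3 2

After move 12 (L):
4 0 6
8 7 5
1 3 2

Answer: 4 0 6
8 7 5
1 3 2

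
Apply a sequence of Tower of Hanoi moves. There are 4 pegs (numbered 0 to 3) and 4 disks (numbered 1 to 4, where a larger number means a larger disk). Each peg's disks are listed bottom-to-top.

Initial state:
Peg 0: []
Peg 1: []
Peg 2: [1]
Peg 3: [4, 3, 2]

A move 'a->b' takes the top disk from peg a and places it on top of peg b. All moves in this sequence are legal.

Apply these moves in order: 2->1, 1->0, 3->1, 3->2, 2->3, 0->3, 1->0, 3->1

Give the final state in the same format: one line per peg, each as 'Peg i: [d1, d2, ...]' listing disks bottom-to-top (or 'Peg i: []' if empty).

Answer: Peg 0: [2]
Peg 1: [1]
Peg 2: []
Peg 3: [4, 3]

Derivation:
After move 1 (2->1):
Peg 0: []
Peg 1: [1]
Peg 2: []
Peg 3: [4, 3, 2]

After move 2 (1->0):
Peg 0: [1]
Peg 1: []
Peg 2: []
Peg 3: [4, 3, 2]

After move 3 (3->1):
Peg 0: [1]
Peg 1: [2]
Peg 2: []
Peg 3: [4, 3]

After move 4 (3->2):
Peg 0: [1]
Peg 1: [2]
Peg 2: [3]
Peg 3: [4]

After move 5 (2->3):
Peg 0: [1]
Peg 1: [2]
Peg 2: []
Peg 3: [4, 3]

After move 6 (0->3):
Peg 0: []
Peg 1: [2]
Peg 2: []
Peg 3: [4, 3, 1]

After move 7 (1->0):
Peg 0: [2]
Peg 1: []
Peg 2: []
Peg 3: [4, 3, 1]

After move 8 (3->1):
Peg 0: [2]
Peg 1: [1]
Peg 2: []
Peg 3: [4, 3]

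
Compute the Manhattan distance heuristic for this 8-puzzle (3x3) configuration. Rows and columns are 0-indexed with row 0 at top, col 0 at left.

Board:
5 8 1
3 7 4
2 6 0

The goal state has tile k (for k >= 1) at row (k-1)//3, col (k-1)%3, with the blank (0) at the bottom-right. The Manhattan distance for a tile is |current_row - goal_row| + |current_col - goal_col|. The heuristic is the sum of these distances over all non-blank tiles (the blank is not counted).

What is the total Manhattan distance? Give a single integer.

Answer: 18

Derivation:
Tile 5: (0,0)->(1,1) = 2
Tile 8: (0,1)->(2,1) = 2
Tile 1: (0,2)->(0,0) = 2
Tile 3: (1,0)->(0,2) = 3
Tile 7: (1,1)->(2,0) = 2
Tile 4: (1,2)->(1,0) = 2
Tile 2: (2,0)->(0,1) = 3
Tile 6: (2,1)->(1,2) = 2
Sum: 2 + 2 + 2 + 3 + 2 + 2 + 3 + 2 = 18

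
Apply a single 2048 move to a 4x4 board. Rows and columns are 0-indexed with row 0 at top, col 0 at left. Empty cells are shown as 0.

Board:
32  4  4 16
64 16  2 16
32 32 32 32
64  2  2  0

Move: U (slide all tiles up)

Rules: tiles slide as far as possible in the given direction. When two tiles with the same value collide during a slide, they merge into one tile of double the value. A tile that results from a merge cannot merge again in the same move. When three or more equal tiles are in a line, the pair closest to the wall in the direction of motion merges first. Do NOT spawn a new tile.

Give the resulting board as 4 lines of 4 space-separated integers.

Answer: 32  4  4 32
64 16  2 32
32 32 32  0
64  2  2  0

Derivation:
Slide up:
col 0: [32, 64, 32, 64] -> [32, 64, 32, 64]
col 1: [4, 16, 32, 2] -> [4, 16, 32, 2]
col 2: [4, 2, 32, 2] -> [4, 2, 32, 2]
col 3: [16, 16, 32, 0] -> [32, 32, 0, 0]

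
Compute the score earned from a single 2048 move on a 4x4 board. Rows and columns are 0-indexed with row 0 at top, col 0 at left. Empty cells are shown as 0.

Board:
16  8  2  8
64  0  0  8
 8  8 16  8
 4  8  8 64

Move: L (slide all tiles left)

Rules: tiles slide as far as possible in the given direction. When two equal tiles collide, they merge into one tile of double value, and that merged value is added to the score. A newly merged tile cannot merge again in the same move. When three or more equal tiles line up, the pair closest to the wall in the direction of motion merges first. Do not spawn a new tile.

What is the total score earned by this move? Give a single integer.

Answer: 32

Derivation:
Slide left:
row 0: [16, 8, 2, 8] -> [16, 8, 2, 8]  score +0 (running 0)
row 1: [64, 0, 0, 8] -> [64, 8, 0, 0]  score +0 (running 0)
row 2: [8, 8, 16, 8] -> [16, 16, 8, 0]  score +16 (running 16)
row 3: [4, 8, 8, 64] -> [4, 16, 64, 0]  score +16 (running 32)
Board after move:
16  8  2  8
64  8  0  0
16 16  8  0
 4 16 64  0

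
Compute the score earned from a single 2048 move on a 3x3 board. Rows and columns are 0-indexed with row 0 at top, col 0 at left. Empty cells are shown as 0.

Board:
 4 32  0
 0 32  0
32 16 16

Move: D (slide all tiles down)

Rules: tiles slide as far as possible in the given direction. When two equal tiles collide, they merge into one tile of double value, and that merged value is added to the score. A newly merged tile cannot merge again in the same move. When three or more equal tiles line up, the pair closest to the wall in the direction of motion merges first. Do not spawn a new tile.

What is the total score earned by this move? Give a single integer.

Answer: 64

Derivation:
Slide down:
col 0: [4, 0, 32] -> [0, 4, 32]  score +0 (running 0)
col 1: [32, 32, 16] -> [0, 64, 16]  score +64 (running 64)
col 2: [0, 0, 16] -> [0, 0, 16]  score +0 (running 64)
Board after move:
 0  0  0
 4 64  0
32 16 16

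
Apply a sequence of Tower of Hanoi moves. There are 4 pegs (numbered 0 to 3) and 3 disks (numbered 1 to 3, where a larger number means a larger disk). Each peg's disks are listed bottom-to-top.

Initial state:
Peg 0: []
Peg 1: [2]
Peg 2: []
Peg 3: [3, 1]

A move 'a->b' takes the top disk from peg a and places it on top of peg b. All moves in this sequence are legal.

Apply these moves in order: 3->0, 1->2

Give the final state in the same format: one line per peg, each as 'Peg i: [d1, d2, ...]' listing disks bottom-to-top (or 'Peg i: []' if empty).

Answer: Peg 0: [1]
Peg 1: []
Peg 2: [2]
Peg 3: [3]

Derivation:
After move 1 (3->0):
Peg 0: [1]
Peg 1: [2]
Peg 2: []
Peg 3: [3]

After move 2 (1->2):
Peg 0: [1]
Peg 1: []
Peg 2: [2]
Peg 3: [3]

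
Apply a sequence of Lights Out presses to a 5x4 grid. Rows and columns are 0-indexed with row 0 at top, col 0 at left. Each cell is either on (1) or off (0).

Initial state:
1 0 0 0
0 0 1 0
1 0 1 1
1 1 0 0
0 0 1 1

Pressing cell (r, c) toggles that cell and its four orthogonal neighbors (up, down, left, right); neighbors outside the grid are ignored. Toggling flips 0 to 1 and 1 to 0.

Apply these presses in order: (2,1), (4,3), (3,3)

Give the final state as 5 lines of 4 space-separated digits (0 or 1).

After press 1 at (2,1):
1 0 0 0
0 1 1 0
0 1 0 1
1 0 0 0
0 0 1 1

After press 2 at (4,3):
1 0 0 0
0 1 1 0
0 1 0 1
1 0 0 1
0 0 0 0

After press 3 at (3,3):
1 0 0 0
0 1 1 0
0 1 0 0
1 0 1 0
0 0 0 1

Answer: 1 0 0 0
0 1 1 0
0 1 0 0
1 0 1 0
0 0 0 1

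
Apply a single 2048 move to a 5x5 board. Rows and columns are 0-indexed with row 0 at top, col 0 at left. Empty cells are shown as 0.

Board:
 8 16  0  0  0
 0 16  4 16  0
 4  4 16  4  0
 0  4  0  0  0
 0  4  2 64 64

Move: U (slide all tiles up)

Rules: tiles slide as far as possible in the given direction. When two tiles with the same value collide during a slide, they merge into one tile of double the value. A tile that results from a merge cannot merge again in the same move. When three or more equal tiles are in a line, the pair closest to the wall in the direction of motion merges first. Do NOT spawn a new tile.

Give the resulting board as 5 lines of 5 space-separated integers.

Answer:  8 32  4 16 64
 4  8 16  4  0
 0  4  2 64  0
 0  0  0  0  0
 0  0  0  0  0

Derivation:
Slide up:
col 0: [8, 0, 4, 0, 0] -> [8, 4, 0, 0, 0]
col 1: [16, 16, 4, 4, 4] -> [32, 8, 4, 0, 0]
col 2: [0, 4, 16, 0, 2] -> [4, 16, 2, 0, 0]
col 3: [0, 16, 4, 0, 64] -> [16, 4, 64, 0, 0]
col 4: [0, 0, 0, 0, 64] -> [64, 0, 0, 0, 0]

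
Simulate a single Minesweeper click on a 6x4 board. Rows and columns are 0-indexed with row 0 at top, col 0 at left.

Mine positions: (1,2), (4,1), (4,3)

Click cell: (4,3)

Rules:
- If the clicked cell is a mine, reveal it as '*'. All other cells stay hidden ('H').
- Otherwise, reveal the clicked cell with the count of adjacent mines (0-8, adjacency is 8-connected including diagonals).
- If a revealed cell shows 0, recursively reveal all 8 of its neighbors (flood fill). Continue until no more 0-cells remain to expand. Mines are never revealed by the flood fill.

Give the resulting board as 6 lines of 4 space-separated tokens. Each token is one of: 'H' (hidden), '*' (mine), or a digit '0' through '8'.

H H H H
H H H H
H H H H
H H H H
H H H *
H H H H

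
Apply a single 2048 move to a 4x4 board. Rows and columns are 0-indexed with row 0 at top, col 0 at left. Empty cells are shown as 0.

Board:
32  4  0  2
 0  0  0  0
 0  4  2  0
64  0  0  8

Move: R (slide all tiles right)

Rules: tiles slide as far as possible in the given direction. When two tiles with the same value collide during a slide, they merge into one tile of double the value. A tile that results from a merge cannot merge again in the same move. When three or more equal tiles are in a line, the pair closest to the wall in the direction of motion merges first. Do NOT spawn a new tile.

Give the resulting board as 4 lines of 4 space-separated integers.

Answer:  0 32  4  2
 0  0  0  0
 0  0  4  2
 0  0 64  8

Derivation:
Slide right:
row 0: [32, 4, 0, 2] -> [0, 32, 4, 2]
row 1: [0, 0, 0, 0] -> [0, 0, 0, 0]
row 2: [0, 4, 2, 0] -> [0, 0, 4, 2]
row 3: [64, 0, 0, 8] -> [0, 0, 64, 8]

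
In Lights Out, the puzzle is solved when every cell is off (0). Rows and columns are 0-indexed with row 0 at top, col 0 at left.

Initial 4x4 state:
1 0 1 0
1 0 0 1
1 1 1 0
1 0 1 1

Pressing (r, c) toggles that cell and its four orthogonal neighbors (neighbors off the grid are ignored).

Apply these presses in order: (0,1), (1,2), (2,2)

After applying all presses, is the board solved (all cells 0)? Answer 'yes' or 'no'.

After press 1 at (0,1):
0 1 0 0
1 1 0 1
1 1 1 0
1 0 1 1

After press 2 at (1,2):
0 1 1 0
1 0 1 0
1 1 0 0
1 0 1 1

After press 3 at (2,2):
0 1 1 0
1 0 0 0
1 0 1 1
1 0 0 1

Lights still on: 8

Answer: no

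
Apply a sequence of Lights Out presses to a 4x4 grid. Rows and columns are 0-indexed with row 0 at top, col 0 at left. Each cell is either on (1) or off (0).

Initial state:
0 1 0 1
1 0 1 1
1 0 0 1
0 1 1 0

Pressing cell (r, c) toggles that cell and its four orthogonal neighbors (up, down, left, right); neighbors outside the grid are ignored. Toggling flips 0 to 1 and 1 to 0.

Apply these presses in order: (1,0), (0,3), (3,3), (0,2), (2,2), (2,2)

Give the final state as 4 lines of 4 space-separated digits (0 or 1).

Answer: 1 0 0 1
0 1 0 0
0 0 0 0
0 1 0 1

Derivation:
After press 1 at (1,0):
1 1 0 1
0 1 1 1
0 0 0 1
0 1 1 0

After press 2 at (0,3):
1 1 1 0
0 1 1 0
0 0 0 1
0 1 1 0

After press 3 at (3,3):
1 1 1 0
0 1 1 0
0 0 0 0
0 1 0 1

After press 4 at (0,2):
1 0 0 1
0 1 0 0
0 0 0 0
0 1 0 1

After press 5 at (2,2):
1 0 0 1
0 1 1 0
0 1 1 1
0 1 1 1

After press 6 at (2,2):
1 0 0 1
0 1 0 0
0 0 0 0
0 1 0 1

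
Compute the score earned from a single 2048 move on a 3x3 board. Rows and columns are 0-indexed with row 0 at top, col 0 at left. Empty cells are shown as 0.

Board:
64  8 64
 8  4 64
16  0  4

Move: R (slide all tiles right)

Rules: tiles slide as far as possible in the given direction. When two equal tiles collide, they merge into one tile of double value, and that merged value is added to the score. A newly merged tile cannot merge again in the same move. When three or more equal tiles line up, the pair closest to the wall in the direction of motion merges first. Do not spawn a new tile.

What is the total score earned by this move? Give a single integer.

Slide right:
row 0: [64, 8, 64] -> [64, 8, 64]  score +0 (running 0)
row 1: [8, 4, 64] -> [8, 4, 64]  score +0 (running 0)
row 2: [16, 0, 4] -> [0, 16, 4]  score +0 (running 0)
Board after move:
64  8 64
 8  4 64
 0 16  4

Answer: 0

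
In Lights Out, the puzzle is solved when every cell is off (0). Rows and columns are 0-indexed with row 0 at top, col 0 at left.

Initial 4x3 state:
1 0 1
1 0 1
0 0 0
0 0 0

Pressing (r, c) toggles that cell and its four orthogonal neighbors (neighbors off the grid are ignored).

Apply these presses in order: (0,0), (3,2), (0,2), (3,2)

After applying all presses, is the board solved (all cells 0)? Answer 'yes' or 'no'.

Answer: yes

Derivation:
After press 1 at (0,0):
0 1 1
0 0 1
0 0 0
0 0 0

After press 2 at (3,2):
0 1 1
0 0 1
0 0 1
0 1 1

After press 3 at (0,2):
0 0 0
0 0 0
0 0 1
0 1 1

After press 4 at (3,2):
0 0 0
0 0 0
0 0 0
0 0 0

Lights still on: 0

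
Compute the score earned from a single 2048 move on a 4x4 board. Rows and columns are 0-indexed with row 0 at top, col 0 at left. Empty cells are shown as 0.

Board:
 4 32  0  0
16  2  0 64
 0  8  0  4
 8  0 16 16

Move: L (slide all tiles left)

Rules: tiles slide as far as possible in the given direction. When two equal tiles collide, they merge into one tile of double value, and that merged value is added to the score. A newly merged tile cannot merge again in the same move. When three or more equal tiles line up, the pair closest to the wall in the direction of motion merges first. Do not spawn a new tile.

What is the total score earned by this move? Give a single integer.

Slide left:
row 0: [4, 32, 0, 0] -> [4, 32, 0, 0]  score +0 (running 0)
row 1: [16, 2, 0, 64] -> [16, 2, 64, 0]  score +0 (running 0)
row 2: [0, 8, 0, 4] -> [8, 4, 0, 0]  score +0 (running 0)
row 3: [8, 0, 16, 16] -> [8, 32, 0, 0]  score +32 (running 32)
Board after move:
 4 32  0  0
16  2 64  0
 8  4  0  0
 8 32  0  0

Answer: 32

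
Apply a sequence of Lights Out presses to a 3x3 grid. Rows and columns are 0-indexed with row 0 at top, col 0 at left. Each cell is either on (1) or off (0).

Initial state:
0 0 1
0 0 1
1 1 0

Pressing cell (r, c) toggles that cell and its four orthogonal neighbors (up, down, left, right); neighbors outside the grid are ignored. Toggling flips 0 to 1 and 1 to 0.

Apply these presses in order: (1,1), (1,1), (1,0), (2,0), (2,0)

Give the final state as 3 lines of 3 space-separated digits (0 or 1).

After press 1 at (1,1):
0 1 1
1 1 0
1 0 0

After press 2 at (1,1):
0 0 1
0 0 1
1 1 0

After press 3 at (1,0):
1 0 1
1 1 1
0 1 0

After press 4 at (2,0):
1 0 1
0 1 1
1 0 0

After press 5 at (2,0):
1 0 1
1 1 1
0 1 0

Answer: 1 0 1
1 1 1
0 1 0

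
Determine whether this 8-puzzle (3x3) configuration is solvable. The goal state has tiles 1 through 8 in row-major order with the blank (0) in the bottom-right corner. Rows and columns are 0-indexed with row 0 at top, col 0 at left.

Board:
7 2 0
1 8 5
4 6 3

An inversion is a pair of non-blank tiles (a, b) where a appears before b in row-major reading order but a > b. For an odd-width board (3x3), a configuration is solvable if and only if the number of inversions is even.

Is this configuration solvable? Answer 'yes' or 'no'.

Inversions (pairs i<j in row-major order where tile[i] > tile[j] > 0): 15
15 is odd, so the puzzle is not solvable.

Answer: no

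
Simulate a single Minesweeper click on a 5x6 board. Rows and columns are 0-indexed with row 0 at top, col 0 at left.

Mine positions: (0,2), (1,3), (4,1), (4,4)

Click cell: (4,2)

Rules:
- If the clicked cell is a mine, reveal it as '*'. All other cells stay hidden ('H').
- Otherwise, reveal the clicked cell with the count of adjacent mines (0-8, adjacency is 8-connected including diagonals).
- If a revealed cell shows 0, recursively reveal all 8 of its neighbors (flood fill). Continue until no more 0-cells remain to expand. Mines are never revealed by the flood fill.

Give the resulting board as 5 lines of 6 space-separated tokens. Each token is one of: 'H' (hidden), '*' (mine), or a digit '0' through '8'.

H H H H H H
H H H H H H
H H H H H H
H H H H H H
H H 1 H H H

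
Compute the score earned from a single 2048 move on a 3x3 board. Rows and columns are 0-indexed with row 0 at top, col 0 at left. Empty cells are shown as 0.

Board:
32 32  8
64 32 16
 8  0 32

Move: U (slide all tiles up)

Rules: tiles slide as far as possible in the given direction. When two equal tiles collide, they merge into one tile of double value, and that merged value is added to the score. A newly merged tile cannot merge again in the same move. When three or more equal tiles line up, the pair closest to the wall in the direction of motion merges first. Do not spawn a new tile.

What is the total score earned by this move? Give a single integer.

Answer: 64

Derivation:
Slide up:
col 0: [32, 64, 8] -> [32, 64, 8]  score +0 (running 0)
col 1: [32, 32, 0] -> [64, 0, 0]  score +64 (running 64)
col 2: [8, 16, 32] -> [8, 16, 32]  score +0 (running 64)
Board after move:
32 64  8
64  0 16
 8  0 32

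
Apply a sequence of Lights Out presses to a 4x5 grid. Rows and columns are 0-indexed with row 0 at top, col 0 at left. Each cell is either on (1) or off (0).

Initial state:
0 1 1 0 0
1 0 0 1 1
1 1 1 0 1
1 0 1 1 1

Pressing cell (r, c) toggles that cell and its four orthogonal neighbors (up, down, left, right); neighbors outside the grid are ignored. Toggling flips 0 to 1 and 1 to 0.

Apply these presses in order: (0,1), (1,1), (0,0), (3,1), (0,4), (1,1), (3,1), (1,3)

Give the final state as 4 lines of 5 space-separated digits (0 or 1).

After press 1 at (0,1):
1 0 0 0 0
1 1 0 1 1
1 1 1 0 1
1 0 1 1 1

After press 2 at (1,1):
1 1 0 0 0
0 0 1 1 1
1 0 1 0 1
1 0 1 1 1

After press 3 at (0,0):
0 0 0 0 0
1 0 1 1 1
1 0 1 0 1
1 0 1 1 1

After press 4 at (3,1):
0 0 0 0 0
1 0 1 1 1
1 1 1 0 1
0 1 0 1 1

After press 5 at (0,4):
0 0 0 1 1
1 0 1 1 0
1 1 1 0 1
0 1 0 1 1

After press 6 at (1,1):
0 1 0 1 1
0 1 0 1 0
1 0 1 0 1
0 1 0 1 1

After press 7 at (3,1):
0 1 0 1 1
0 1 0 1 0
1 1 1 0 1
1 0 1 1 1

After press 8 at (1,3):
0 1 0 0 1
0 1 1 0 1
1 1 1 1 1
1 0 1 1 1

Answer: 0 1 0 0 1
0 1 1 0 1
1 1 1 1 1
1 0 1 1 1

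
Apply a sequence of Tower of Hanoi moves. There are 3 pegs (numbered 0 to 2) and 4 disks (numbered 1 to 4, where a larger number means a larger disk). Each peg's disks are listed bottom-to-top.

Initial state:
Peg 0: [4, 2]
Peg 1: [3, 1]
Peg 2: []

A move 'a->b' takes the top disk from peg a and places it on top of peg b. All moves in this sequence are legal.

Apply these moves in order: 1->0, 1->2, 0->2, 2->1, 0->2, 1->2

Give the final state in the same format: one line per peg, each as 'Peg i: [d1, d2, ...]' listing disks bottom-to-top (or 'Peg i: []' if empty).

Answer: Peg 0: [4]
Peg 1: []
Peg 2: [3, 2, 1]

Derivation:
After move 1 (1->0):
Peg 0: [4, 2, 1]
Peg 1: [3]
Peg 2: []

After move 2 (1->2):
Peg 0: [4, 2, 1]
Peg 1: []
Peg 2: [3]

After move 3 (0->2):
Peg 0: [4, 2]
Peg 1: []
Peg 2: [3, 1]

After move 4 (2->1):
Peg 0: [4, 2]
Peg 1: [1]
Peg 2: [3]

After move 5 (0->2):
Peg 0: [4]
Peg 1: [1]
Peg 2: [3, 2]

After move 6 (1->2):
Peg 0: [4]
Peg 1: []
Peg 2: [3, 2, 1]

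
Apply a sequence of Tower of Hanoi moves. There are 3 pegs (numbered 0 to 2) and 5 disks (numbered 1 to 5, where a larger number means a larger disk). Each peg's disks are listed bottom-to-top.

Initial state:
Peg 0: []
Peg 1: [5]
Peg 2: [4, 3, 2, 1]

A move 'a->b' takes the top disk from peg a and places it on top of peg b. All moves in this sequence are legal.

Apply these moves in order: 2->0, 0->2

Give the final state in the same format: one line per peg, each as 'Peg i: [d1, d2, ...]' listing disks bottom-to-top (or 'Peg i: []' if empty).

After move 1 (2->0):
Peg 0: [1]
Peg 1: [5]
Peg 2: [4, 3, 2]

After move 2 (0->2):
Peg 0: []
Peg 1: [5]
Peg 2: [4, 3, 2, 1]

Answer: Peg 0: []
Peg 1: [5]
Peg 2: [4, 3, 2, 1]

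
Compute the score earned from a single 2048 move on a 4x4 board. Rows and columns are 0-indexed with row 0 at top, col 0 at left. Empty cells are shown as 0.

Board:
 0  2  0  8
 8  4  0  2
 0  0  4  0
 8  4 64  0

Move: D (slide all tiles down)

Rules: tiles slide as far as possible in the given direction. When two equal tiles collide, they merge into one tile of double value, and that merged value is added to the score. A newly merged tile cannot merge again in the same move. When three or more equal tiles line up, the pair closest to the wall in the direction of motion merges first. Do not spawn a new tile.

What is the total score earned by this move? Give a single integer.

Answer: 24

Derivation:
Slide down:
col 0: [0, 8, 0, 8] -> [0, 0, 0, 16]  score +16 (running 16)
col 1: [2, 4, 0, 4] -> [0, 0, 2, 8]  score +8 (running 24)
col 2: [0, 0, 4, 64] -> [0, 0, 4, 64]  score +0 (running 24)
col 3: [8, 2, 0, 0] -> [0, 0, 8, 2]  score +0 (running 24)
Board after move:
 0  0  0  0
 0  0  0  0
 0  2  4  8
16  8 64  2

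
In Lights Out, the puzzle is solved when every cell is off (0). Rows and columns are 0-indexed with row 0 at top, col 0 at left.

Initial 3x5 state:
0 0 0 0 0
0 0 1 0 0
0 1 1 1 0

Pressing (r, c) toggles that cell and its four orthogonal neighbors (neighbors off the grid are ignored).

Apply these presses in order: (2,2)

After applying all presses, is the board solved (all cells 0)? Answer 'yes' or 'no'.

Answer: yes

Derivation:
After press 1 at (2,2):
0 0 0 0 0
0 0 0 0 0
0 0 0 0 0

Lights still on: 0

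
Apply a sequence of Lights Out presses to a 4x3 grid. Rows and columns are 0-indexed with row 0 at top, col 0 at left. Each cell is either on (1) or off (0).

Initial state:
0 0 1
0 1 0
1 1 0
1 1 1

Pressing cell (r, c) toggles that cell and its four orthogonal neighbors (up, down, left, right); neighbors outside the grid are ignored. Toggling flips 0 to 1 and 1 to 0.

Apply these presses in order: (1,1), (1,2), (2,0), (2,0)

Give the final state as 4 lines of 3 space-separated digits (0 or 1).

After press 1 at (1,1):
0 1 1
1 0 1
1 0 0
1 1 1

After press 2 at (1,2):
0 1 0
1 1 0
1 0 1
1 1 1

After press 3 at (2,0):
0 1 0
0 1 0
0 1 1
0 1 1

After press 4 at (2,0):
0 1 0
1 1 0
1 0 1
1 1 1

Answer: 0 1 0
1 1 0
1 0 1
1 1 1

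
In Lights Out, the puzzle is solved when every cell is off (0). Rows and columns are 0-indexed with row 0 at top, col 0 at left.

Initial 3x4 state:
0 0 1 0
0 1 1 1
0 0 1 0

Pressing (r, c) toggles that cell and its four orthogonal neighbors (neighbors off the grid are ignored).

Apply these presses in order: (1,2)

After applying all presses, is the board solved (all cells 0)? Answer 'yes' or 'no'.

After press 1 at (1,2):
0 0 0 0
0 0 0 0
0 0 0 0

Lights still on: 0

Answer: yes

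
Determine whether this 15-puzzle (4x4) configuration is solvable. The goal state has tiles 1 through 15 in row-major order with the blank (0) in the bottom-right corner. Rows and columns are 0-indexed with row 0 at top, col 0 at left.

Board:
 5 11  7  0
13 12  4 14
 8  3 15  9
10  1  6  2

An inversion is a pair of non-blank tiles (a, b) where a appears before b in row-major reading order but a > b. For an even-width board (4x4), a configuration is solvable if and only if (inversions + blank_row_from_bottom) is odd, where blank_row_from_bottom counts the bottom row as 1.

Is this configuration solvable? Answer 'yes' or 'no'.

Inversions: 63
Blank is in row 0 (0-indexed from top), which is row 4 counting from the bottom (bottom = 1).
63 + 4 = 67, which is odd, so the puzzle is solvable.

Answer: yes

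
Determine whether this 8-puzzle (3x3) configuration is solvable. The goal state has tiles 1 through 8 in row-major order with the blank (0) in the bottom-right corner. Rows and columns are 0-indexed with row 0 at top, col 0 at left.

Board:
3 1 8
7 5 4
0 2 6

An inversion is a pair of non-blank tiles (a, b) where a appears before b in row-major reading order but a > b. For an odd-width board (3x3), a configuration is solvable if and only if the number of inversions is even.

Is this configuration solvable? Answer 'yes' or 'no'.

Inversions (pairs i<j in row-major order where tile[i] > tile[j] > 0): 14
14 is even, so the puzzle is solvable.

Answer: yes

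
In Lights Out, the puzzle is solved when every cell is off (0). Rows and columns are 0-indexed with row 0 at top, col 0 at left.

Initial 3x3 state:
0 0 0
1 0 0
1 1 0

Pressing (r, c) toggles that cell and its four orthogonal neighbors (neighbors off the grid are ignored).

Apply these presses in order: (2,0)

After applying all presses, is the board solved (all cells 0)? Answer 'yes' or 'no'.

Answer: yes

Derivation:
After press 1 at (2,0):
0 0 0
0 0 0
0 0 0

Lights still on: 0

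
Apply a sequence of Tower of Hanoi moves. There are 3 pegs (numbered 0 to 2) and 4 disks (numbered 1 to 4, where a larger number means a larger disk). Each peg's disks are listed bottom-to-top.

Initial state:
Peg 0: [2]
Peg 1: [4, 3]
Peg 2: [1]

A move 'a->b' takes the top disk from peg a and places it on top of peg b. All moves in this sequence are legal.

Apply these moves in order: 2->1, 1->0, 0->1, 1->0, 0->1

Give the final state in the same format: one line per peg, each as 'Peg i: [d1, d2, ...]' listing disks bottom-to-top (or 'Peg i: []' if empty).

After move 1 (2->1):
Peg 0: [2]
Peg 1: [4, 3, 1]
Peg 2: []

After move 2 (1->0):
Peg 0: [2, 1]
Peg 1: [4, 3]
Peg 2: []

After move 3 (0->1):
Peg 0: [2]
Peg 1: [4, 3, 1]
Peg 2: []

After move 4 (1->0):
Peg 0: [2, 1]
Peg 1: [4, 3]
Peg 2: []

After move 5 (0->1):
Peg 0: [2]
Peg 1: [4, 3, 1]
Peg 2: []

Answer: Peg 0: [2]
Peg 1: [4, 3, 1]
Peg 2: []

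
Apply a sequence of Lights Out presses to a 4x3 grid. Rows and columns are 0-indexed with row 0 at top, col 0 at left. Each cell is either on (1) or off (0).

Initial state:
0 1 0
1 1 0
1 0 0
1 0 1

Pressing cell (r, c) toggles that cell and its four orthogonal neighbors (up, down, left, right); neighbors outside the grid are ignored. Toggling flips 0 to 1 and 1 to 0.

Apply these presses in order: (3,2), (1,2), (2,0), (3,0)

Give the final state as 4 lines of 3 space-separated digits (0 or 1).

Answer: 0 1 1
0 0 1
1 1 0
1 0 0

Derivation:
After press 1 at (3,2):
0 1 0
1 1 0
1 0 1
1 1 0

After press 2 at (1,2):
0 1 1
1 0 1
1 0 0
1 1 0

After press 3 at (2,0):
0 1 1
0 0 1
0 1 0
0 1 0

After press 4 at (3,0):
0 1 1
0 0 1
1 1 0
1 0 0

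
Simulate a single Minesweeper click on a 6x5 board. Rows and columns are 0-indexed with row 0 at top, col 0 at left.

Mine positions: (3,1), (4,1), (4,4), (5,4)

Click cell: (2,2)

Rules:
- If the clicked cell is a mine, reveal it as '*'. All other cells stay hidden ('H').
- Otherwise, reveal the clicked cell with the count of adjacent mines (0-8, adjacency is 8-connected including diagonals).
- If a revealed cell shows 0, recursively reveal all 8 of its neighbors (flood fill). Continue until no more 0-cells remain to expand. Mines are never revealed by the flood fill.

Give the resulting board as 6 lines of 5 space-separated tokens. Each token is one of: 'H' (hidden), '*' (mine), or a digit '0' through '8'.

H H H H H
H H H H H
H H 1 H H
H H H H H
H H H H H
H H H H H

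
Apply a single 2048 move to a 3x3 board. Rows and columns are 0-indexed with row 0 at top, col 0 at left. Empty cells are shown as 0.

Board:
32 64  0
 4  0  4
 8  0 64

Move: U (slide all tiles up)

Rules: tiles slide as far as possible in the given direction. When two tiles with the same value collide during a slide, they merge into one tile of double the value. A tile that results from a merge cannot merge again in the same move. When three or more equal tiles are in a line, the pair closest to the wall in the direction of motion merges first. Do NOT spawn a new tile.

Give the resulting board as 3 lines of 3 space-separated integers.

Answer: 32 64  4
 4  0 64
 8  0  0

Derivation:
Slide up:
col 0: [32, 4, 8] -> [32, 4, 8]
col 1: [64, 0, 0] -> [64, 0, 0]
col 2: [0, 4, 64] -> [4, 64, 0]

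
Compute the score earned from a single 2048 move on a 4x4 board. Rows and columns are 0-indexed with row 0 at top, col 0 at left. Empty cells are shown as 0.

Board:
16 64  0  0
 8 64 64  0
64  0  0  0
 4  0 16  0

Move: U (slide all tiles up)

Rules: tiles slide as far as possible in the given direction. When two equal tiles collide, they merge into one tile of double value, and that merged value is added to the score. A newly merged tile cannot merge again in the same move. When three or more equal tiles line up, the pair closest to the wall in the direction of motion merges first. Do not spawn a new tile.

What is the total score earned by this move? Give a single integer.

Slide up:
col 0: [16, 8, 64, 4] -> [16, 8, 64, 4]  score +0 (running 0)
col 1: [64, 64, 0, 0] -> [128, 0, 0, 0]  score +128 (running 128)
col 2: [0, 64, 0, 16] -> [64, 16, 0, 0]  score +0 (running 128)
col 3: [0, 0, 0, 0] -> [0, 0, 0, 0]  score +0 (running 128)
Board after move:
 16 128  64   0
  8   0  16   0
 64   0   0   0
  4   0   0   0

Answer: 128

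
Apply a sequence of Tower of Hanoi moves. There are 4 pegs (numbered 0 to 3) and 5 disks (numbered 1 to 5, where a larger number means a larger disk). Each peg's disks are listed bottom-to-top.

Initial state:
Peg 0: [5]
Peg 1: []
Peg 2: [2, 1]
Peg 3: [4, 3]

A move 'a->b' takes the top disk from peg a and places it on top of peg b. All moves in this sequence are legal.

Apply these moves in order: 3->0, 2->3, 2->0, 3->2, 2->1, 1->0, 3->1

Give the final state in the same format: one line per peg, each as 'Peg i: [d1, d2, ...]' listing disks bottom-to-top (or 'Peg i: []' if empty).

After move 1 (3->0):
Peg 0: [5, 3]
Peg 1: []
Peg 2: [2, 1]
Peg 3: [4]

After move 2 (2->3):
Peg 0: [5, 3]
Peg 1: []
Peg 2: [2]
Peg 3: [4, 1]

After move 3 (2->0):
Peg 0: [5, 3, 2]
Peg 1: []
Peg 2: []
Peg 3: [4, 1]

After move 4 (3->2):
Peg 0: [5, 3, 2]
Peg 1: []
Peg 2: [1]
Peg 3: [4]

After move 5 (2->1):
Peg 0: [5, 3, 2]
Peg 1: [1]
Peg 2: []
Peg 3: [4]

After move 6 (1->0):
Peg 0: [5, 3, 2, 1]
Peg 1: []
Peg 2: []
Peg 3: [4]

After move 7 (3->1):
Peg 0: [5, 3, 2, 1]
Peg 1: [4]
Peg 2: []
Peg 3: []

Answer: Peg 0: [5, 3, 2, 1]
Peg 1: [4]
Peg 2: []
Peg 3: []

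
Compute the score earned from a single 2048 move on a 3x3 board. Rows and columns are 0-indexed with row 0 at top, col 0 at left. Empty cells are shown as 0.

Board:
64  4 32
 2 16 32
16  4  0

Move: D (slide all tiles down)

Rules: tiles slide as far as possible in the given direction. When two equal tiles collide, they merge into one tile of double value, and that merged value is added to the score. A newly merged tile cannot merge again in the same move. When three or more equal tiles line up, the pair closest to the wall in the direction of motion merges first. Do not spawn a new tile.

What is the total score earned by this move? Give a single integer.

Slide down:
col 0: [64, 2, 16] -> [64, 2, 16]  score +0 (running 0)
col 1: [4, 16, 4] -> [4, 16, 4]  score +0 (running 0)
col 2: [32, 32, 0] -> [0, 0, 64]  score +64 (running 64)
Board after move:
64  4  0
 2 16  0
16  4 64

Answer: 64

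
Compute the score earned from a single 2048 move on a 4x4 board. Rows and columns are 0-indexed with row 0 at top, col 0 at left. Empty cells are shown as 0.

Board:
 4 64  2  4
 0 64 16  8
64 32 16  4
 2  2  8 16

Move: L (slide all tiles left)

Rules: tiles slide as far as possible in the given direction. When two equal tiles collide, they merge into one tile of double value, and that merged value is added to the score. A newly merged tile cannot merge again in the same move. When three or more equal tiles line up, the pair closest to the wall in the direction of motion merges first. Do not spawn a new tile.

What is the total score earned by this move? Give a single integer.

Slide left:
row 0: [4, 64, 2, 4] -> [4, 64, 2, 4]  score +0 (running 0)
row 1: [0, 64, 16, 8] -> [64, 16, 8, 0]  score +0 (running 0)
row 2: [64, 32, 16, 4] -> [64, 32, 16, 4]  score +0 (running 0)
row 3: [2, 2, 8, 16] -> [4, 8, 16, 0]  score +4 (running 4)
Board after move:
 4 64  2  4
64 16  8  0
64 32 16  4
 4  8 16  0

Answer: 4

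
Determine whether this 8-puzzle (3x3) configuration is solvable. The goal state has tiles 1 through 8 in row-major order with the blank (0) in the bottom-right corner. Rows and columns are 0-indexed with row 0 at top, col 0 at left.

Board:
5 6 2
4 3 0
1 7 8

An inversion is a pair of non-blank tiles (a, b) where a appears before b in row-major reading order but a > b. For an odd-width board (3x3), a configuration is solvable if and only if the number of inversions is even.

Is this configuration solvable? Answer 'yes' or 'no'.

Inversions (pairs i<j in row-major order where tile[i] > tile[j] > 0): 12
12 is even, so the puzzle is solvable.

Answer: yes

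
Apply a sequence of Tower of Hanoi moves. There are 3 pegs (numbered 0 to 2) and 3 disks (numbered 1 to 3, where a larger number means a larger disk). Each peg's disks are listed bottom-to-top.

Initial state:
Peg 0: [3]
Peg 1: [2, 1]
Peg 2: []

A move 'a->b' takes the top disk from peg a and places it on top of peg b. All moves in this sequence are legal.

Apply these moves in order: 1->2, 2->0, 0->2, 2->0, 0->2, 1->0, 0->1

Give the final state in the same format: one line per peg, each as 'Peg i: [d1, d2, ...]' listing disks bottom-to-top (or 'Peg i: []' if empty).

After move 1 (1->2):
Peg 0: [3]
Peg 1: [2]
Peg 2: [1]

After move 2 (2->0):
Peg 0: [3, 1]
Peg 1: [2]
Peg 2: []

After move 3 (0->2):
Peg 0: [3]
Peg 1: [2]
Peg 2: [1]

After move 4 (2->0):
Peg 0: [3, 1]
Peg 1: [2]
Peg 2: []

After move 5 (0->2):
Peg 0: [3]
Peg 1: [2]
Peg 2: [1]

After move 6 (1->0):
Peg 0: [3, 2]
Peg 1: []
Peg 2: [1]

After move 7 (0->1):
Peg 0: [3]
Peg 1: [2]
Peg 2: [1]

Answer: Peg 0: [3]
Peg 1: [2]
Peg 2: [1]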